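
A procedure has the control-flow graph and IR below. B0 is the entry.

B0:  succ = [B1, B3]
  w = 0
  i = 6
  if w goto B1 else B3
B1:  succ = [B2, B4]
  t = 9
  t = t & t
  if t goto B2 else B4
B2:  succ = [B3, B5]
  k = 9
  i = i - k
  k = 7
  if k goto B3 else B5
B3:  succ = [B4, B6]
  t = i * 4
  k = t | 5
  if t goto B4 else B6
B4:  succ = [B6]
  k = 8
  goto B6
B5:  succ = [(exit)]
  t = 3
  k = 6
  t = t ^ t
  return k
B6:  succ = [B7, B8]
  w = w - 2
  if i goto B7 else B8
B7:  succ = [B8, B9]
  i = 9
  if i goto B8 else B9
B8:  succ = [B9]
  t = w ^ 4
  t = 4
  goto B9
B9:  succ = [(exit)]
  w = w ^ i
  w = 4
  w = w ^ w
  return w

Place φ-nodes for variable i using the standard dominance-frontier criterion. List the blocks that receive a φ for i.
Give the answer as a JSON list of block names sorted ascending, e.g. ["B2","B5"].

idom tree: B1←B0 B2←B1 B3←B0 B4←B0 B5←B2 B6←B0 B7←B6 B8←B6 B9←B6
Dom at joins:
  B3: preds {B0,B2}: {B0} ∩ {B0,B1,B2} = {B0}; idom=B0
  B4: preds {B1,B3}: {B0,B1} ∩ {B0,B3} = {B0}; idom=B0
  B6: preds {B3,B4}: {B0,B3} ∩ {B0,B4} = {B0}; idom=B0
  B8: preds {B6,B7}: {B0,B6} ∩ {B0,B6,B7} = {B0,B6}; idom=B6
  B9: preds {B7,B8}: {B0,B6,B7} ∩ {B0,B6,B8} = {B0,B6}; idom=B6

DF derivation:
  join B3 pred B0: · stop@B0
  join B3 pred B2: B2→B1 stop@B0
  join B4 pred B1: B1 stop@B0
  join B4 pred B3: B3 stop@B0
  join B6 pred B3: B3 stop@B0
  join B6 pred B4: B4 stop@B0
  join B8 pred B6: · stop@B6
  join B8 pred B7: B7 stop@B6
  join B9 pred B7: B7 stop@B6
  join B9 pred B8: B8 stop@B6
  DF(B0)=∅
  DF(B1)={B3,B4}
  DF(B2)={B3}
  DF(B3)={B4,B6}
  DF(B4)={B6}
  DF(B5)=∅
  DF(B6)=∅
  DF(B7)={B8,B9}
  DF(B8)={B9}
  DF(B9)=∅

φ for i: defs {B0,B2,B7}
  DF⁺ = {B3,B4,B6,B8,B9}

Answer: ["B3", "B4", "B6", "B8", "B9"]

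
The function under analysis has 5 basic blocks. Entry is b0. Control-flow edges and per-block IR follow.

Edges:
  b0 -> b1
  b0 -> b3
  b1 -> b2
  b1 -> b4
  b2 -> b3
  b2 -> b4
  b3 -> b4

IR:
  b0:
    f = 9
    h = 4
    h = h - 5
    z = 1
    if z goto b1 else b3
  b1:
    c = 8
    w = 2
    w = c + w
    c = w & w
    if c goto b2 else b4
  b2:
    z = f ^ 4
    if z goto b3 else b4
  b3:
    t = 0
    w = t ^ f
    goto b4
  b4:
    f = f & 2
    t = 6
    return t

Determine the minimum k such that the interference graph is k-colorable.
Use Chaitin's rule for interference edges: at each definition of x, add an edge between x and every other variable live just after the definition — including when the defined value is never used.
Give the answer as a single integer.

Per-block:
  b0 def {f,h,z} use ∅
  b1 def {c,w} use ∅
  b2 def {z} use {f}
  b3 def {t,w} use {f}
  b4 def {f,t} use {f}

Liveness:
  b0: in=∅ out={f}
  b1: in={f} out={f}
  b2: in={f} out={f}
  b3: in={f} out={f}
  b4: in={f} out=∅

Conflict graph:
  c↔{f,w}
  f↔{c,h,t,w,z}
  h↔{f}
  t↔{f}
  w↔{c,f}
  z↔{f}

Chromatic number:
  {c,f,w} pairwise interfere (3-clique) ⇒ χ ≥ 3
  3-colouring: R0={f}  R1={c,h,t,z}  R2={w}
  χ = 3

Answer: 3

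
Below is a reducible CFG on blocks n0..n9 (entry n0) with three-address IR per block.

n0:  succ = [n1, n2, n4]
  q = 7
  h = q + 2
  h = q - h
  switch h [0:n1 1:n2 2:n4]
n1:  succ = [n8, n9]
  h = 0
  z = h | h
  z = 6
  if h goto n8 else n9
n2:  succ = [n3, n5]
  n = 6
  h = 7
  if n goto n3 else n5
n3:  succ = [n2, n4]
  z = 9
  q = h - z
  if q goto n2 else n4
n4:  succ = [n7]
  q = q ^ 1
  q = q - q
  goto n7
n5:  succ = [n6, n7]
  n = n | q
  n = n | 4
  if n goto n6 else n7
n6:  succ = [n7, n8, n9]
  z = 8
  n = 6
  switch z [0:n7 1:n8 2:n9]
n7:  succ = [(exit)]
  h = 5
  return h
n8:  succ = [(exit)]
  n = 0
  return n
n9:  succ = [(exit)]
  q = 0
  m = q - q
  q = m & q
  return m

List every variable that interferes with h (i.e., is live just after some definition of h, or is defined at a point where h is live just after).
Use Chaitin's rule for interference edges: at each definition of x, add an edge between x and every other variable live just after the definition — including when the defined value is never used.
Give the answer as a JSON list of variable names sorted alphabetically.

Answer: ["n", "q", "z"]

Working:
def/use:
  n0: def={h,q} ue=∅
  n1: def={h,z} ue=∅
  n2: def={h,n} ue=∅
  n3: def={q,z} ue={h}
  n4: def={q} ue={q}
  n5: def={n} ue={n,q}
  n6: def={n,z} ue=∅
  n7: def={h} ue=∅
  n8: def={n} ue=∅
  n9: def={m,q} ue=∅

Backward fixpoint:
  live n0: ∅→{q}
  live n1: ∅→∅
  live n2: {q}→{h,n,q}
  live n3: {h}→{q}
  live n4: {q}→∅
  live n5: {n,q}→∅
  live n6: ∅→∅
  live n7: ∅→∅
  live n8: ∅→∅
  live n9: ∅→∅

Conflict graph:
  h↔{n,q,z}
  m↔{q}
  n↔{h,q,z}
  q↔{h,m,n}
  z↔{h,n}

N(h) = ["n", "q", "z"]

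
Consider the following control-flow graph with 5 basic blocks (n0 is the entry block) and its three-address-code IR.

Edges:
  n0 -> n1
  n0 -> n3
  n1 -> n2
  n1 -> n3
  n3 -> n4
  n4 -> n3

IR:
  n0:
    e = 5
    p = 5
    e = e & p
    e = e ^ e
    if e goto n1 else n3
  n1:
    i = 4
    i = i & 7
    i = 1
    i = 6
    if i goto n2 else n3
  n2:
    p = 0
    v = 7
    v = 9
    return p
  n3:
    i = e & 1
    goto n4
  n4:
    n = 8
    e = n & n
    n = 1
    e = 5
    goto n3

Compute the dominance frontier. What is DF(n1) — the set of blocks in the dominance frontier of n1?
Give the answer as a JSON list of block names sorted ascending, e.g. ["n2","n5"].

idom tree: n1←n0 n2←n1 n3←n0 n4←n3
Dom∩ at merges:
  n3: preds {n0,n1,n4}: {n0} ∩ {n0,n1} ∩ {n0,n3,n4} = {n0}; idom=n0

DF walk-up:
  n3←n0: walk · to n0
  n3←n1: walk n1 to n0
  n3←n4: walk n4→n3 to n0
  n0: DF=∅
  n1: DF={n3}
  n2: DF=∅
  n3: DF={n3}
  n4: DF={n3}

DF(n1) = ["n3"]

Answer: ["n3"]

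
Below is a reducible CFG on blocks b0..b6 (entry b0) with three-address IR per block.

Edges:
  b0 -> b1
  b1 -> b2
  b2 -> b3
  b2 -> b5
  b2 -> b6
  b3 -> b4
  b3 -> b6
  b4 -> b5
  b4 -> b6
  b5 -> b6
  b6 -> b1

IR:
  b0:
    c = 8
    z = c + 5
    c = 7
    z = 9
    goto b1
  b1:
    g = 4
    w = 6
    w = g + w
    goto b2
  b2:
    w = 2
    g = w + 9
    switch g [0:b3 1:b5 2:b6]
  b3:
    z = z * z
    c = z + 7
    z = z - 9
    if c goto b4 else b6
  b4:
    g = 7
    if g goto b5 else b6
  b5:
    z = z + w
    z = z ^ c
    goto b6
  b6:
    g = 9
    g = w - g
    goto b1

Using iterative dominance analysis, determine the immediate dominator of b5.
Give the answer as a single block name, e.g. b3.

idom tree: b1←b0 b2←b1 b3←b2 b4←b3 b5←b2 b6←b2
Dom∩ at merges:
  b1: preds {b0,b6}: {b0} ∩ {b0,b1,b2,b6} = {b0}; idom=b0
  b5: preds {b2,b4}: {b0,b1,b2} ∩ {b0,b1,b2,b3,b4} = {b0,b1,b2}; idom=b2
  b6: preds {b2,b3,b4,b5}: {b0,b1,b2} ∩ {b0,b1,b2,b3} ∩ {b0,b1,b2,b3,b4} ∩ {b0,b1,b2,b5} = {b0,b1,b2}; idom=b2

idom(b5) = b2

Answer: b2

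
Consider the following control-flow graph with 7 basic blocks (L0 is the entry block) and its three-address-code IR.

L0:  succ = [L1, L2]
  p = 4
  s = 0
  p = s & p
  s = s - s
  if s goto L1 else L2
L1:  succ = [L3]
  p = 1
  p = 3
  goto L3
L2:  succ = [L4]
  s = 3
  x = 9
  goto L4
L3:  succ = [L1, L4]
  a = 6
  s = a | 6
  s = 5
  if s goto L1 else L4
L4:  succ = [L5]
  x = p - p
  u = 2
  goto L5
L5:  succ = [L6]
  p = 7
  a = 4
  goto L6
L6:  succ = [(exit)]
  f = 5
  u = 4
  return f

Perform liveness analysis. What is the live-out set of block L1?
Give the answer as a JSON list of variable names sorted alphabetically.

def/use:
  L0: def={p,s} ue=∅
  L1: def={p} ue=∅
  L2: def={s,x} ue=∅
  L3: def={a,s} ue=∅
  L4: def={u,x} ue={p}
  L5: def={a,p} ue=∅
  L6: def={f,u} ue=∅

Liveness:
  live L0: ∅→{p}
  live L1: ∅→{p}
  live L2: {p}→{p}
  live L3: {p}→{p}
  live L4: {p}→∅
  live L5: ∅→∅
  live L6: ∅→∅

live-out(L1) = ["p"]

Answer: ["p"]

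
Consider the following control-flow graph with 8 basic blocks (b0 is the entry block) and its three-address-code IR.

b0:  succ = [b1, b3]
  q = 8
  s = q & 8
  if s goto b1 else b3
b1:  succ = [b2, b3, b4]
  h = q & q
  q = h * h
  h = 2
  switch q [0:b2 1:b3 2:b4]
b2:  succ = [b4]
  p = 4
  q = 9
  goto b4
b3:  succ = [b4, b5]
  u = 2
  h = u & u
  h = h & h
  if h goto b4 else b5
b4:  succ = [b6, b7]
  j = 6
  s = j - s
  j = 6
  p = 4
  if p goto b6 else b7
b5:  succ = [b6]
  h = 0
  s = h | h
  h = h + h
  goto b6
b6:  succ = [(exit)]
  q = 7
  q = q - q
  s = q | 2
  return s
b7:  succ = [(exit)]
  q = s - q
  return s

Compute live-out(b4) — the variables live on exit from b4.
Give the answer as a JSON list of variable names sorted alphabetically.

def/use:
  b0: {q,s} / ∅
  b1: {h,q} / {q}
  b2: {p,q} / ∅
  b3: {h,u} / ∅
  b4: {j,p,s} / {s}
  b5: {h,s} / ∅
  b6: {q,s} / ∅
  b7: {q} / {q,s}

Liveness:
  b0: in=∅ out={q,s}
  b1: in={q,s} out={q,s}
  b2: in={s} out={q,s}
  b3: in={q,s} out={q,s}
  b4: in={q,s} out={q,s}
  b5: in=∅ out=∅
  b6: in=∅ out=∅
  b7: in={q,s} out=∅

live-out(b4) = ["q", "s"]

Answer: ["q", "s"]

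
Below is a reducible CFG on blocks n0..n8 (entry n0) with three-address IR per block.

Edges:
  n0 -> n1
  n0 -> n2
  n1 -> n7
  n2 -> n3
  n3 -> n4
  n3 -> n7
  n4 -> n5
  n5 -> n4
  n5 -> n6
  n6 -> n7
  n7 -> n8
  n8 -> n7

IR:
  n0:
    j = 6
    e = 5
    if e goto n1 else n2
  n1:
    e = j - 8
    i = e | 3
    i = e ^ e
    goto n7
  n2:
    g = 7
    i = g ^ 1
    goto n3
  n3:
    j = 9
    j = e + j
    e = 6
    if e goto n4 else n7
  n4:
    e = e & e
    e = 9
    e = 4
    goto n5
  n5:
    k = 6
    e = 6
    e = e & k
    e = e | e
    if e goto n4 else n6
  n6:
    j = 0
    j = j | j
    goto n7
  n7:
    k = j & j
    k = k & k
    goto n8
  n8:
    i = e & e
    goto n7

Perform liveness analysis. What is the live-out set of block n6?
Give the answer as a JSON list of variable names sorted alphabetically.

Block summaries:
  n0: {e,j} / ∅
  n1: {e,i} / {j}
  n2: {g,i} / ∅
  n3: {e,j} / {e}
  n4: {e} / {e}
  n5: {e,k} / ∅
  n6: {j} / ∅
  n7: {k} / {j}
  n8: {i} / {e}

Liveness:
  live n0: ∅→{e,j}
  live n1: {j}→{e,j}
  live n2: {e}→{e}
  live n3: {e}→{e,j}
  live n4: {e}→∅
  live n5: ∅→{e}
  live n6: {e}→{e,j}
  live n7: {e,j}→{e,j}
  live n8: {e,j}→{e,j}

live-out(n6) = ["e", "j"]

Answer: ["e", "j"]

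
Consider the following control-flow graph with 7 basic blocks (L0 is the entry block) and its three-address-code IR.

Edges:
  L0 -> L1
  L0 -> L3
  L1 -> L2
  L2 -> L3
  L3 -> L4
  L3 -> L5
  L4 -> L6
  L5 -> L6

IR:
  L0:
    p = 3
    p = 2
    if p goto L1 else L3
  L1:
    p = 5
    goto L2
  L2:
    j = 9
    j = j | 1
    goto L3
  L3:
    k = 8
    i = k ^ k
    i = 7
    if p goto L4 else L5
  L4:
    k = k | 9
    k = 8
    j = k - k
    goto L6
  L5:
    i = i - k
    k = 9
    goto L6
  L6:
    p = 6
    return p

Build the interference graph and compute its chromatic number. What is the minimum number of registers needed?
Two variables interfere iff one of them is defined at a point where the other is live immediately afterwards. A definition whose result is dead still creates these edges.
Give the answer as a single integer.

Answer: 3

Derivation:
Block summaries:
  L0: def={p} ue=∅
  L1: def={p} ue=∅
  L2: def={j} ue=∅
  L3: def={i,k} ue={p}
  L4: def={j,k} ue={k}
  L5: def={i,k} ue={i,k}
  L6: def={p} ue=∅

Live sets:
  L0: in=∅ out={p}
  L1: in=∅ out={p}
  L2: in={p} out={p}
  L3: in={p} out={i,k}
  L4: in={k} out=∅
  L5: in={i,k} out=∅
  L6: in=∅ out=∅

Interference:
  i — {k,p}
  j — {p}
  k — {i,p}
  p — {i,j,k}

Colouring:
  {i,k,p} pairwise interfere (3-clique) ⇒ χ ≥ 3
  3-colouring: c0={p}  c1={i,j}  c2={k}
  χ = 3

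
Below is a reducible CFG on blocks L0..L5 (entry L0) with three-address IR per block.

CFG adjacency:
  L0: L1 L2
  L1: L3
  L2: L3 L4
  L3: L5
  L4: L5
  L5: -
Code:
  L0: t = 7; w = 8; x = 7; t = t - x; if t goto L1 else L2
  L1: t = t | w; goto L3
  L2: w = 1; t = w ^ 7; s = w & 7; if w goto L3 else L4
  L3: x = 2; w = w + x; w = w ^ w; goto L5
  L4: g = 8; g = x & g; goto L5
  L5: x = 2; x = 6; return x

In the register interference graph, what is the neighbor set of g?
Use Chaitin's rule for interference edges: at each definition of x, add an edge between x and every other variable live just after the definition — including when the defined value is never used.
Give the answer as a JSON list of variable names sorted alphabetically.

def/use:
  L0 def {t,w,x} use ∅
  L1 def {t} use {t,w}
  L2 def {s,t,w} use ∅
  L3 def {w,x} use {w}
  L4 def {g} use {x}
  L5 def {x} use ∅

Backward fixpoint:
  live L0: ∅→{t,w,x}
  live L1: {t,w}→{w}
  live L2: {x}→{w,x}
  live L3: {w}→∅
  live L4: {x}→∅
  live L5: ∅→∅

Interference:
  g: {x}
  s: {w,x}
  t: {w,x}
  w: {s,t,x}
  x: {g,s,t,w}

N(g) = ["x"]

Answer: ["x"]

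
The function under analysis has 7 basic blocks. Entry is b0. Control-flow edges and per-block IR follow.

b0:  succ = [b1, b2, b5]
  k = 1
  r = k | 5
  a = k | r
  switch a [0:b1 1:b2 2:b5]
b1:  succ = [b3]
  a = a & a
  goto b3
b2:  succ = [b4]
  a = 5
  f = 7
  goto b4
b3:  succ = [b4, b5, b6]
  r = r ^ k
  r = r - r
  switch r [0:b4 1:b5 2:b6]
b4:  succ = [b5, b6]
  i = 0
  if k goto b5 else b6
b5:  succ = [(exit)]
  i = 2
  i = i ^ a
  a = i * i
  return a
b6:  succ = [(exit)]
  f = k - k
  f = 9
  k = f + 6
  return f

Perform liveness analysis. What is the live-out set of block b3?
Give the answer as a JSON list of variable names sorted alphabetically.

Per-block:
  b0: def={a,k,r} ue=∅
  b1: def={a} ue={a}
  b2: def={a,f} ue=∅
  b3: def={r} ue={k,r}
  b4: def={i} ue={k}
  b5: def={a,i} ue={a}
  b6: def={f,k} ue={k}

Backward fixpoint:
  b0: in=∅ out={a,k,r}
  b1: in={a,k,r} out={a,k,r}
  b2: in={k} out={a,k}
  b3: in={a,k,r} out={a,k}
  b4: in={a,k} out={a,k}
  b5: in={a} out=∅
  b6: in={k} out=∅

live-out(b3) = ["a", "k"]

Answer: ["a", "k"]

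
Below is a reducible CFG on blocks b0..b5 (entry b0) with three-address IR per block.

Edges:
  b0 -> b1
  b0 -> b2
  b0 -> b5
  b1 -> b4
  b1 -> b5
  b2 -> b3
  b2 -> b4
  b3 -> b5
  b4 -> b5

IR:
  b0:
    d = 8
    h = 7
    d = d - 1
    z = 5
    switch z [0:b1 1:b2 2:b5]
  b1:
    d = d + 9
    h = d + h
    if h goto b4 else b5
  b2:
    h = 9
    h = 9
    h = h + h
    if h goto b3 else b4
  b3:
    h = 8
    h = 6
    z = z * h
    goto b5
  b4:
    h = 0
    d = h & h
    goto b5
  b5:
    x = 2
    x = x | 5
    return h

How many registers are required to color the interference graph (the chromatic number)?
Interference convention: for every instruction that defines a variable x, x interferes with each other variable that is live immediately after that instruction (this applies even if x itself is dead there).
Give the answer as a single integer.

Answer: 3

Derivation:
def/use:
  b0: def={d,h,z} ue=∅
  b1: def={d,h} ue={d,h}
  b2: def={h} ue=∅
  b3: def={h,z} ue={z}
  b4: def={d,h} ue=∅
  b5: def={x} ue={h}

Liveness:
  b0: in=∅ out={d,h,z}
  b1: in={d,h} out={h}
  b2: in={z} out={z}
  b3: in={z} out={h}
  b4: in=∅ out={h}
  b5: in={h} out=∅

Interference:
  d↔{h,z}
  h↔{d,x,z}
  x↔{h}
  z↔{d,h}

Colouring:
  clique {d,h,z} ⇒ need ≥ 3
  assign d→c1 h→c0 x→c1 z→c2 — no edge inside a register ⇒ χ ≤ 3
  χ = 3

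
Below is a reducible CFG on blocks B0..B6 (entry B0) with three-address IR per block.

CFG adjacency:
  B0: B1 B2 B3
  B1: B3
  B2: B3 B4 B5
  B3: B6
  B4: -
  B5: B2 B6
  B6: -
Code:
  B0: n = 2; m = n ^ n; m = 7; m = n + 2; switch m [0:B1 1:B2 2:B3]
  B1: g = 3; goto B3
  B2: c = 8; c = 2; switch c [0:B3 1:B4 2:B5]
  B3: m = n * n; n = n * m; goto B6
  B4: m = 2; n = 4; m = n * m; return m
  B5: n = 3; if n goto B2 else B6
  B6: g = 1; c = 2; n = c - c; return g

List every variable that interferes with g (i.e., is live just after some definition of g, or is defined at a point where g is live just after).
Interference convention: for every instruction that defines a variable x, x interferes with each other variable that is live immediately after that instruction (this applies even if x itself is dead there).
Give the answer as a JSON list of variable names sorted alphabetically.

Answer: ["c", "n"]

Derivation:
Block summaries:
  B0 def {m,n} use ∅
  B1 def {g} use ∅
  B2 def {c} use ∅
  B3 def {m,n} use {n}
  B4 def {m,n} use ∅
  B5 def {n} use ∅
  B6 def {c,g,n} use ∅

Liveness:
  live B0: ∅→{n}
  live B1: {n}→{n}
  live B2: {n}→{n}
  live B3: {n}→∅
  live B4: ∅→∅
  live B5: ∅→{n}
  live B6: ∅→∅

Conflict graph:
  c — {g,n}
  g — {c,n}
  m — {n}
  n — {c,g,m}

N(g) = ["c", "n"]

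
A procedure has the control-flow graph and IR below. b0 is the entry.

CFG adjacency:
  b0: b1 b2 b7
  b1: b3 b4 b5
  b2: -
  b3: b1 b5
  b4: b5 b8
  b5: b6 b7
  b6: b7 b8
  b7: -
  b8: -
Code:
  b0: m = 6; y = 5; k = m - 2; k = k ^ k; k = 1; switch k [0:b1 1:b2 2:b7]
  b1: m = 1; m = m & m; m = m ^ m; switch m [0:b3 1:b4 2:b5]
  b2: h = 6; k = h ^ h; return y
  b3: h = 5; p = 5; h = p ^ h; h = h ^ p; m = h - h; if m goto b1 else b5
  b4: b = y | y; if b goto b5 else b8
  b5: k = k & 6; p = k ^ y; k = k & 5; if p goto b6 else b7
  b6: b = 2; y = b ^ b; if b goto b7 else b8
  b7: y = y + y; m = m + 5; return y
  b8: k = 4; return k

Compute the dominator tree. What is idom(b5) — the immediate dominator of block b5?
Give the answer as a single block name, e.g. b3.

Answer: b1

Analysis:
idom tree: b1←b0 b2←b0 b3←b1 b4←b1 b5←b1 b6←b5 b7←b0 b8←b1
Dom∩ at merges:
  b1: preds {b0,b3}: {b0} ∩ {b0,b1,b3} = {b0}; idom=b0
  b5: preds {b1,b3,b4}: {b0,b1} ∩ {b0,b1,b3} ∩ {b0,b1,b4} = {b0,b1}; idom=b1
  b7: preds {b0,b5,b6}: {b0} ∩ {b0,b1,b5} ∩ {b0,b1,b5,b6} = {b0}; idom=b0
  b8: preds {b4,b6}: {b0,b1,b4} ∩ {b0,b1,b5,b6} = {b0,b1}; idom=b1

idom(b5) = b1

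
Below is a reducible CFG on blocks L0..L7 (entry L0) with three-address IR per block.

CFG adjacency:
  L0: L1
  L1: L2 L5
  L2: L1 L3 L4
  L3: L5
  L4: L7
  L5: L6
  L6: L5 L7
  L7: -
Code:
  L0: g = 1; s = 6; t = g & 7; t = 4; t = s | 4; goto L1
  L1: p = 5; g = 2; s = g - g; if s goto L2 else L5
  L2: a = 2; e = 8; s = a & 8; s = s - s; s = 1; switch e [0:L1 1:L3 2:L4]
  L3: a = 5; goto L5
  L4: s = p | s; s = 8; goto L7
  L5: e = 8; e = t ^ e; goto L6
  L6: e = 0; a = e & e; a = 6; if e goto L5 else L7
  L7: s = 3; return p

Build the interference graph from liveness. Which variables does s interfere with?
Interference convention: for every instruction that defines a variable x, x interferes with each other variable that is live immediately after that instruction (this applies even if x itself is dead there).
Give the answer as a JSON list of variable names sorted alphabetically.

Answer: ["e", "g", "p", "t"]

Derivation:
Block summaries:
  L0: def={g,s,t} ue=∅
  L1: def={g,p,s} ue=∅
  L2: def={a,e,s} ue=∅
  L3: def={a} ue=∅
  L4: def={s} ue={p,s}
  L5: def={e} ue={t}
  L6: def={a,e} ue=∅
  L7: def={s} ue={p}

Liveness:
  live L0: ∅→{t}
  live L1: {t}→{p,t}
  live L2: {p,t}→{p,s,t}
  live L3: {p,t}→{p,t}
  live L4: {p,s}→{p}
  live L5: {p,t}→{p,t}
  live L6: {p,t}→{p,t}
  live L7: {p}→∅

Conflict graph:
  a↔{e,p,t}
  e↔{a,p,s,t}
  g↔{p,s,t}
  p↔{a,e,g,s,t}
  s↔{e,g,p,t}
  t↔{a,e,g,p,s}

N(s) = ["e", "g", "p", "t"]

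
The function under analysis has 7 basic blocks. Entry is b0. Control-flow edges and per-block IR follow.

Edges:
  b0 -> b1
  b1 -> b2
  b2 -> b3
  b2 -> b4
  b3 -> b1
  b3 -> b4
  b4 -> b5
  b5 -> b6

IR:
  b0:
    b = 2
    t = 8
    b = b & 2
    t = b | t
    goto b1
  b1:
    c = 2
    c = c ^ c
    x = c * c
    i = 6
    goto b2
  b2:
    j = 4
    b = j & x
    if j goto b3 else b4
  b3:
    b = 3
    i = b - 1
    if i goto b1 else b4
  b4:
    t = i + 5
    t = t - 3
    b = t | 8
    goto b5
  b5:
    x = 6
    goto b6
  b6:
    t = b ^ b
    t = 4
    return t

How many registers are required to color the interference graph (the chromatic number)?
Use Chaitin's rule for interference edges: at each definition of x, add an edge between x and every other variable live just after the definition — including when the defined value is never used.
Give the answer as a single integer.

Answer: 4

Working:
def/use:
  b0: {b,t} / ∅
  b1: {c,i,x} / ∅
  b2: {b,j} / {x}
  b3: {b,i} / ∅
  b4: {b,t} / {i}
  b5: {x} / ∅
  b6: {t} / {b}

Live sets:
  b0 li=∅ lo=∅
  b1 li=∅ lo={i,x}
  b2 li={i,x} lo={i}
  b3 li=∅ lo={i}
  b4 li={i} lo={b}
  b5 li={b} lo={b}
  b6 li={b} lo=∅

Interfere edges:
  b↔{i,j,t,x}
  c↔∅
  i↔{b,j,x}
  j↔{b,i,x}
  t↔{b}
  x↔{b,i,j}

Registers:
  lower bound: {b,i,j,x} mutually conflict ⇒ χ ≥ 4
  assign b→r0 c→r0 i→r1 j→r2 t→r1 x→r3 — no edge inside a register ⇒ χ ≤ 4
  χ = 4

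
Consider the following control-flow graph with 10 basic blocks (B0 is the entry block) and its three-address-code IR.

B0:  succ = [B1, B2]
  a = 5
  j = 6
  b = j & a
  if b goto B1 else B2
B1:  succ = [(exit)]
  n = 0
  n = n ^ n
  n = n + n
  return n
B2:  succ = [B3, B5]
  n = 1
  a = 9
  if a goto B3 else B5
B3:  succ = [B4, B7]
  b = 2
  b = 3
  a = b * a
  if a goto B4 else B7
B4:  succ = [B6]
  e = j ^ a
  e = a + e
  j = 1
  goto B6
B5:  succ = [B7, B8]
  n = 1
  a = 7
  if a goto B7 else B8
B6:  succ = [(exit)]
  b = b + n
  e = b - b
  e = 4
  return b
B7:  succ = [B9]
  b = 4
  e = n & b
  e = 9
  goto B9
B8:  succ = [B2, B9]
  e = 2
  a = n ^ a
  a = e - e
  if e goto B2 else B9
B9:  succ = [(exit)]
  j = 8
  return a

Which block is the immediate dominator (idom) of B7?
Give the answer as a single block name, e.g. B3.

idom tree: B1←B0 B2←B0 B3←B2 B4←B3 B5←B2 B6←B4 B7←B2 B8←B5 B9←B2
Join-block Dom:
  B2: preds {B0,B8}: {B0} ∩ {B0,B2,B5,B8} = {B0}; idom=B0
  B7: preds {B3,B5}: {B0,B2,B3} ∩ {B0,B2,B5} = {B0,B2}; idom=B2
  B9: preds {B7,B8}: {B0,B2,B7} ∩ {B0,B2,B5,B8} = {B0,B2}; idom=B2

idom(B7) = B2

Answer: B2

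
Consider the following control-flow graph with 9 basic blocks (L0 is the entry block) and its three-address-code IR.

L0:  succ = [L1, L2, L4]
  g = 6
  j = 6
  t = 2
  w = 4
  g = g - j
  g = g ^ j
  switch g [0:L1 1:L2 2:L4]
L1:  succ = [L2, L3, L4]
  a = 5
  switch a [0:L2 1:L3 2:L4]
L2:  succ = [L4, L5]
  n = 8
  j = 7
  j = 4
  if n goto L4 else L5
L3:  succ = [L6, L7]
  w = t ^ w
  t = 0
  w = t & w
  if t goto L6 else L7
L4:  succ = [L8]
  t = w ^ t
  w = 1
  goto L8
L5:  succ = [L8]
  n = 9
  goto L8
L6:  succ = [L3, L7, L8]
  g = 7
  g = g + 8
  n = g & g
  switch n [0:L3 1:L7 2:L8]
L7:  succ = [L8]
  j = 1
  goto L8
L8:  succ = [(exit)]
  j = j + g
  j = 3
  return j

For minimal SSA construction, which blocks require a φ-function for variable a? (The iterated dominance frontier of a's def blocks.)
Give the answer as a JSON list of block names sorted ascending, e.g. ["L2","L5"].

idom tree: L1←L0 L2←L0 L3←L1 L4←L0 L5←L2 L6←L3 L7←L3 L8←L0
Dom at joins:
  L2: preds {L0,L1}: {L0} ∩ {L0,L1} = {L0}; idom=L0
  L3: preds {L1,L6}: {L0,L1} ∩ {L0,L1,L3,L6} = {L0,L1}; idom=L1
  L4: preds {L0,L1,L2}: {L0} ∩ {L0,L1} ∩ {L0,L2} = {L0}; idom=L0
  L7: preds {L3,L6}: {L0,L1,L3} ∩ {L0,L1,L3,L6} = {L0,L1,L3}; idom=L3
  L8: preds {L4,L5,L6,L7}: {L0,L4} ∩ {L0,L2,L5} ∩ {L0,L1,L3,L6} ∩ {L0,L1,L3,L7} = {L0}; idom=L0

Frontier:
  join L2 pred L0: · stop@L0
  join L2 pred L1: L1 stop@L0
  join L3 pred L1: · stop@L1
  join L3 pred L6: L6→L3 stop@L1
  join L4 pred L0: · stop@L0
  join L4 pred L1: L1 stop@L0
  join L4 pred L2: L2 stop@L0
  join L7 pred L3: · stop@L3
  join L7 pred L6: L6 stop@L3
  join L8 pred L4: L4 stop@L0
  join L8 pred L5: L5→L2 stop@L0
  join L8 pred L6: L6→L3→L1 stop@L0
  join L8 pred L7: L7→L3→L1 stop@L0
  L0 → ∅
  L1 → {L2,L4,L8}
  L2 → {L4,L8}
  L3 → {L3,L8}
  L4 → {L8}
  L5 → {L8}
  L6 → {L3,L7,L8}
  L7 → {L8}
  L8 → ∅

φ for a: defs {L1}
  DF⁺ = {L2,L4,L8}

Answer: ["L2", "L4", "L8"]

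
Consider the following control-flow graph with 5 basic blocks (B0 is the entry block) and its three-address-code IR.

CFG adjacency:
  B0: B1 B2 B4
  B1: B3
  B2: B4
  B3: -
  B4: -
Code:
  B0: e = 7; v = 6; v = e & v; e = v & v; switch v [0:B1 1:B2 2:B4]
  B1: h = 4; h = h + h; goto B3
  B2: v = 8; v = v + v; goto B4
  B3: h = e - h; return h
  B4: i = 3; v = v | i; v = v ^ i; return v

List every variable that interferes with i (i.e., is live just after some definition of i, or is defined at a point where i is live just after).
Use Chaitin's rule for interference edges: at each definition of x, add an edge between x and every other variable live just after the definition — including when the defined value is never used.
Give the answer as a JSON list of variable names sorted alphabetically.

Answer: ["v"]

Analysis:
Per-block:
  B0 def {e,v} use ∅
  B1 def {h} use ∅
  B2 def {v} use ∅
  B3 def {h} use {e,h}
  B4 def {i,v} use {v}

Liveness:
  live B0: ∅→{e,v}
  live B1: {e}→{e,h}
  live B2: ∅→{v}
  live B3: {e,h}→∅
  live B4: {v}→∅

Interfere edges:
  e↔{h,v}
  h↔{e}
  i↔{v}
  v↔{e,i}

N(i) = ["v"]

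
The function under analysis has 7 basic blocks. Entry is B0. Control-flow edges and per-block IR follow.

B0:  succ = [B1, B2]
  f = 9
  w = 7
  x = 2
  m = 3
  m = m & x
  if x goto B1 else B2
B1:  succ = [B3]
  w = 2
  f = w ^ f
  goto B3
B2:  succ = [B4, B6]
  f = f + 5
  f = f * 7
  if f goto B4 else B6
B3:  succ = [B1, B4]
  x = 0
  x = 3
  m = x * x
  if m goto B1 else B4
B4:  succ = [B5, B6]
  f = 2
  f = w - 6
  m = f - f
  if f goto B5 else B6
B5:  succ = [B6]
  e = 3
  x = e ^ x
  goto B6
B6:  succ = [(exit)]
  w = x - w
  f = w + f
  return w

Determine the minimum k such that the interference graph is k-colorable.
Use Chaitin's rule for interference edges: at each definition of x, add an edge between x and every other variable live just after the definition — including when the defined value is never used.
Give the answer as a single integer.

def/use:
  B0: {f,m,w,x} / ∅
  B1: {f,w} / {f}
  B2: {f} / {f}
  B3: {m,x} / ∅
  B4: {f,m} / {w}
  B5: {e,x} / {x}
  B6: {f,w} / {f,w,x}

Live sets:
  B0 li=∅ lo={f,w,x}
  B1 li={f} lo={f,w}
  B2 li={f,w,x} lo={f,w,x}
  B3 li={f,w} lo={f,w,x}
  B4 li={w,x} lo={f,w,x}
  B5 li={f,w,x} lo={f,w,x}
  B6 li={f,w,x} lo=∅

Interfere edges:
  e: {f,w,x}
  f: {e,m,w,x}
  m: {f,w,x}
  w: {e,f,m,x}
  x: {e,f,m,w}

Chromatic number:
  lower bound: {e,f,w,x} mutually conflict ⇒ χ ≥ 4
  4-colouring: R0={f}  R1={w}  R2={x}  R3={e,m}
  χ = 4

Answer: 4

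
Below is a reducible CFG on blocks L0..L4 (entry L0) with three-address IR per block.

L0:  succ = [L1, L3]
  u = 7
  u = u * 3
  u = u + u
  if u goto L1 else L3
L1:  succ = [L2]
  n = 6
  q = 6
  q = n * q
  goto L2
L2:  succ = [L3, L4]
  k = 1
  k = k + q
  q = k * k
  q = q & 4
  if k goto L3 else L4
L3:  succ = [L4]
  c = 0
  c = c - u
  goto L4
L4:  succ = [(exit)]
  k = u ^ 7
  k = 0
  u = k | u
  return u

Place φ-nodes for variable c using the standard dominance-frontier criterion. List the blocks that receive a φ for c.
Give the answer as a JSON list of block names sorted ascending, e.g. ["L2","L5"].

Answer: ["L4"]

Analysis:
idom tree: L1←L0 L2←L1 L3←L0 L4←L0
Dom at joins:
  L3: preds {L0,L2}: {L0} ∩ {L0,L1,L2} = {L0}; idom=L0
  L4: preds {L2,L3}: {L0,L1,L2} ∩ {L0,L3} = {L0}; idom=L0

DF derivation:
  join L3 pred L0: · stop@L0
  join L3 pred L2: L2→L1 stop@L0
  join L4 pred L2: L2→L1 stop@L0
  join L4 pred L3: L3 stop@L0
  L0: DF=∅
  L1: DF={L3,L4}
  L2: DF={L3,L4}
  L3: DF={L4}
  L4: DF=∅

φ for c: defs {L3}
  DF⁺ = {L4}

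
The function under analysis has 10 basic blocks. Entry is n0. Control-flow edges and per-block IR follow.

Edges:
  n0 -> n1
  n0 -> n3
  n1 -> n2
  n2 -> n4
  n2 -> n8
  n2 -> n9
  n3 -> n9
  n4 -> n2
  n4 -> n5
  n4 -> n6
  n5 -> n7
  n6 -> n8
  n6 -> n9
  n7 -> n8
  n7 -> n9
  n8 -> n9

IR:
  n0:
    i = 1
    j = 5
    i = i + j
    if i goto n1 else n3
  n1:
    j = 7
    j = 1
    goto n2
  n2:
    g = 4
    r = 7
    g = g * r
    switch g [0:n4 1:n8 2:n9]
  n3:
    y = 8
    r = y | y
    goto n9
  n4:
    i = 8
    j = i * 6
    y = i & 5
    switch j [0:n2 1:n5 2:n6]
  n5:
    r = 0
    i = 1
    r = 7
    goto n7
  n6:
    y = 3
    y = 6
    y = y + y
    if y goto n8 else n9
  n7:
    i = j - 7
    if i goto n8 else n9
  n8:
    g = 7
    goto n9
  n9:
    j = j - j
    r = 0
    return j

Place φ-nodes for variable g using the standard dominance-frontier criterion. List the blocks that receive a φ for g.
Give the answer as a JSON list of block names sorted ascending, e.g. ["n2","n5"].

Answer: ["n2", "n9"]

Derivation:
idom tree: n1←n0 n2←n1 n3←n0 n4←n2 n5←n4 n6←n4 n7←n5 n8←n2 n9←n0
Dom∩ at merges:
  n2: preds {n1,n4}: {n0,n1} ∩ {n0,n1,n2,n4} = {n0,n1}; idom=n1
  n8: preds {n2,n6,n7}: {n0,n1,n2} ∩ {n0,n1,n2,n4,n6} ∩ {n0,n1,n2,n4,n5,n7} = {n0,n1,n2}; idom=n2
  n9: preds {n2,n3,n6,n7,n8}: {n0,n1,n2} ∩ {n0,n3} ∩ {n0,n1,n2,n4,n6} ∩ {n0,n1,n2,n4,n5,n7} ∩ {n0,n1,n2,n8} = {n0}; idom=n0

DF walk-up:
  n2←n1: walk · to n1
  n2←n4: walk n4→n2 to n1
  n8←n2: walk · to n2
  n8←n6: walk n6→n4 to n2
  n8←n7: walk n7→n5→n4 to n2
  n9←n2: walk n2→n1 to n0
  n9←n3: walk n3 to n0
  n9←n6: walk n6→n4→n2→n1 to n0
  n9←n7: walk n7→n5→n4→n2→n1 to n0
  n9←n8: walk n8→n2→n1 to n0
  n0: DF=∅
  n1: DF={n9}
  n2: DF={n2,n9}
  n3: DF={n9}
  n4: DF={n2,n8,n9}
  n5: DF={n8,n9}
  n6: DF={n8,n9}
  n7: DF={n8,n9}
  n8: DF={n9}
  n9: DF=∅

φ for g: defs {n2,n8}
  DF⁺ = {n2,n9}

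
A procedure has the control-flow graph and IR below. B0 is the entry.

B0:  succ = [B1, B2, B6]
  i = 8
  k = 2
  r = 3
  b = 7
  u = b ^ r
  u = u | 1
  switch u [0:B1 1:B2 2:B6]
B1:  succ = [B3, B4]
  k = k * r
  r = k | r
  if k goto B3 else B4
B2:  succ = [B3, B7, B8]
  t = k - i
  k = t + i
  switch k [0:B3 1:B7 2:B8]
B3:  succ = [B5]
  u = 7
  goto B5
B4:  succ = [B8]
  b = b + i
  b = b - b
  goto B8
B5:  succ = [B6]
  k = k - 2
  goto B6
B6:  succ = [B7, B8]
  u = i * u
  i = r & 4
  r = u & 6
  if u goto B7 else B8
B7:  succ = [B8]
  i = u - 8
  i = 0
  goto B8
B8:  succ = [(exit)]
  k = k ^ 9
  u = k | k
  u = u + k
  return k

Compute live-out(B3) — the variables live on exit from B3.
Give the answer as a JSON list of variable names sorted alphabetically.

Per-block:
  B0 def {b,i,k,r,u} use ∅
  B1 def {k,r} use {k,r}
  B2 def {k,t} use {i,k}
  B3 def {u} use ∅
  B4 def {b} use {b,i}
  B5 def {k} use {k}
  B6 def {i,r,u} use {i,r,u}
  B7 def {i} use {u}
  B8 def {k,u} use {k}

Backward fixpoint:
  live B0: ∅→{b,i,k,r,u}
  live B1: {b,i,k,r}→{b,i,k,r}
  live B2: {i,k,r,u}→{i,k,r,u}
  live B3: {i,k,r}→{i,k,r,u}
  live B4: {b,i,k}→{k}
  live B5: {i,k,r,u}→{i,k,r,u}
  live B6: {i,k,r,u}→{k,u}
  live B7: {k,u}→{k}
  live B8: {k}→∅

live-out(B3) = ["i", "k", "r", "u"]

Answer: ["i", "k", "r", "u"]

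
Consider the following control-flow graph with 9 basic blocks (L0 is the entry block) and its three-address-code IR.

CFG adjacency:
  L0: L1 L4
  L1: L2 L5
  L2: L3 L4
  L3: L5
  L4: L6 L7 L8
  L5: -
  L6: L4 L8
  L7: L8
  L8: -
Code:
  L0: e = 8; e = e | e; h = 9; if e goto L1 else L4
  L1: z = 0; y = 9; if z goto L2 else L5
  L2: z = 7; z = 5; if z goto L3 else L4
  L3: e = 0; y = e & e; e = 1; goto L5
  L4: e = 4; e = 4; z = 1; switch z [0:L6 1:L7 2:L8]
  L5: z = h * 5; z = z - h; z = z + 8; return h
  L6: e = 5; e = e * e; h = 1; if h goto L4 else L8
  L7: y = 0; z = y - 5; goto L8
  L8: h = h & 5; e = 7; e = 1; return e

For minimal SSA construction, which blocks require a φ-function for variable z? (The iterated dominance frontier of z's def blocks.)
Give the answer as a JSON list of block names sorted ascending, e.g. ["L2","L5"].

Answer: ["L4", "L5", "L8"]

Analysis:
idom tree: L1←L0 L2←L1 L3←L2 L4←L0 L5←L1 L6←L4 L7←L4 L8←L4
Join-block Dom:
  L4: preds {L0,L2,L6}: {L0} ∩ {L0,L1,L2} ∩ {L0,L4,L6} = {L0}; idom=L0
  L5: preds {L1,L3}: {L0,L1} ∩ {L0,L1,L2,L3} = {L0,L1}; idom=L1
  L8: preds {L4,L6,L7}: {L0,L4} ∩ {L0,L4,L6} ∩ {L0,L4,L7} = {L0,L4}; idom=L4

Frontier:
  L4←L0: walk · to L0
  L4←L2: walk L2→L1 to L0
  L4←L6: walk L6→L4 to L0
  L5←L1: walk · to L1
  L5←L3: walk L3→L2 to L1
  L8←L4: walk · to L4
  L8←L6: walk L6 to L4
  L8←L7: walk L7 to L4
  L0: DF=∅
  L1: DF={L4}
  L2: DF={L4,L5}
  L3: DF={L5}
  L4: DF={L4}
  L5: DF=∅
  L6: DF={L4,L8}
  L7: DF={L8}
  L8: DF=∅

φ for z: defs {L1,L2,L4,L5,L7}
  DF⁺ = {L4,L5,L8}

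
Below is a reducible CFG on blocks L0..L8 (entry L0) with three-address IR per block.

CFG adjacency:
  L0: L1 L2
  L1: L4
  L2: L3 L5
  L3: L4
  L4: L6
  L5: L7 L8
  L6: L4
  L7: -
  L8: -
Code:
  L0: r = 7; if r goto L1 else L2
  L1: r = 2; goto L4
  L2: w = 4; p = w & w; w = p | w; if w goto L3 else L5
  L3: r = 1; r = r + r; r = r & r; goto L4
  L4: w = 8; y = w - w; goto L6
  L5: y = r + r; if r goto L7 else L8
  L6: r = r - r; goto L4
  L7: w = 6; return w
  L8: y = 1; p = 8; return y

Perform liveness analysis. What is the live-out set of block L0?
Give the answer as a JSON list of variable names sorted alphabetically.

Per-block:
  L0: def={r} ue=∅
  L1: def={r} ue=∅
  L2: def={p,w} ue=∅
  L3: def={r} ue=∅
  L4: def={w,y} ue=∅
  L5: def={y} ue={r}
  L6: def={r} ue={r}
  L7: def={w} ue=∅
  L8: def={p,y} ue=∅

Liveness:
  L0 li=∅ lo={r}
  L1 li=∅ lo={r}
  L2 li={r} lo={r}
  L3 li=∅ lo={r}
  L4 li={r} lo={r}
  L5 li={r} lo=∅
  L6 li={r} lo={r}
  L7 li=∅ lo=∅
  L8 li=∅ lo=∅

live-out(L0) = ["r"]

Answer: ["r"]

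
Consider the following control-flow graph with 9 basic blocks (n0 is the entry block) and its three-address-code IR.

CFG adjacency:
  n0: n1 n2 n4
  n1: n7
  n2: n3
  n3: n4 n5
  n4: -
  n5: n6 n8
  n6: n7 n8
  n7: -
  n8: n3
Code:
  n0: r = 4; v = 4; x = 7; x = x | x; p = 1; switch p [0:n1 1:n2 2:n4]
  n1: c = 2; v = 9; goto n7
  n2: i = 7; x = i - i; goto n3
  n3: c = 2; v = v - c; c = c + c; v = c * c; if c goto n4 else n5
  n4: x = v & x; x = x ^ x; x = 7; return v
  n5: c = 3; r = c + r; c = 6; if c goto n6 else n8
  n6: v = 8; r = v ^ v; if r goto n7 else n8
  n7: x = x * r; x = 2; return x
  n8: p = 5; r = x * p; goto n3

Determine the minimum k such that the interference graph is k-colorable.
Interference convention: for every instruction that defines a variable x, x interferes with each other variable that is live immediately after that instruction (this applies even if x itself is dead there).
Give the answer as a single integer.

Answer: 4

Analysis:
Block summaries:
  n0: def={p,r,v,x} ue=∅
  n1: def={c,v} ue=∅
  n2: def={i,x} ue=∅
  n3: def={c,v} ue={v}
  n4: def={x} ue={v,x}
  n5: def={c,r} ue={r}
  n6: def={r,v} ue=∅
  n7: def={x} ue={r,x}
  n8: def={p,r} ue={x}

Backward fixpoint:
  live n0: ∅→{r,v,x}
  live n1: {r,x}→{r,x}
  live n2: {r,v}→{r,v,x}
  live n3: {r,v,x}→{r,v,x}
  live n4: {v,x}→∅
  live n5: {r,v,x}→{v,x}
  live n6: {x}→{r,v,x}
  live n7: {r,x}→∅
  live n8: {v,x}→{r,v,x}

Interference:
  c: {r,v,x}
  i: {r,v}
  p: {r,v,x}
  r: {c,i,p,v,x}
  v: {c,i,p,r,x}
  x: {c,p,r,v}

Chromatic number:
  clique {c,r,v,x} ⇒ need ≥ 4
  assign c→c3 i→c2 p→c3 r→c0 v→c1 x→c2 — no edge inside a register ⇒ χ ≤ 4
  χ = 4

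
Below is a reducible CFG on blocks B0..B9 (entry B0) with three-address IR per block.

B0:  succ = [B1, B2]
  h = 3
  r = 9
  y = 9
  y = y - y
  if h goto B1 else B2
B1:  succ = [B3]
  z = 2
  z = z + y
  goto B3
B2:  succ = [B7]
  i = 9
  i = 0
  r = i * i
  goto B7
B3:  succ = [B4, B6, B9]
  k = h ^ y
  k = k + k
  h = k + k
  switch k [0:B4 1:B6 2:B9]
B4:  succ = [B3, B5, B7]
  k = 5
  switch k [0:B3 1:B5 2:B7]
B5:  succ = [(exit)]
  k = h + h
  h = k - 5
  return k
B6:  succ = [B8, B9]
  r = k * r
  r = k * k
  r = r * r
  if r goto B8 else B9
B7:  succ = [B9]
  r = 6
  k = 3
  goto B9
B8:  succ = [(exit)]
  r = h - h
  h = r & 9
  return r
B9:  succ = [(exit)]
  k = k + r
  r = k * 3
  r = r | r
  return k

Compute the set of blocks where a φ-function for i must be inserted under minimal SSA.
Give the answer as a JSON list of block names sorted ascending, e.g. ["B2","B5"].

Answer: ["B7", "B9"]

Working:
idom tree: B1←B0 B2←B0 B3←B1 B4←B3 B5←B4 B6←B3 B7←B0 B8←B6 B9←B0
Dom at joins:
  B3: preds {B1,B4}: {B0,B1} ∩ {B0,B1,B3,B4} = {B0,B1}; idom=B1
  B7: preds {B2,B4}: {B0,B2} ∩ {B0,B1,B3,B4} = {B0}; idom=B0
  B9: preds {B3,B6,B7}: {B0,B1,B3} ∩ {B0,B1,B3,B6} ∩ {B0,B7} = {B0}; idom=B0

DF walk-up:
  join B3 pred B1: · stop@B1
  join B3 pred B4: B4→B3 stop@B1
  join B7 pred B2: B2 stop@B0
  join B7 pred B4: B4→B3→B1 stop@B0
  join B9 pred B3: B3→B1 stop@B0
  join B9 pred B6: B6→B3→B1 stop@B0
  join B9 pred B7: B7 stop@B0
  DF(B0)=∅
  DF(B1)={B7,B9}
  DF(B2)={B7}
  DF(B3)={B3,B7,B9}
  DF(B4)={B3,B7}
  DF(B5)=∅
  DF(B6)={B9}
  DF(B7)={B9}
  DF(B8)=∅
  DF(B9)=∅

φ for i: defs {B2}
  DF⁺ = {B7,B9}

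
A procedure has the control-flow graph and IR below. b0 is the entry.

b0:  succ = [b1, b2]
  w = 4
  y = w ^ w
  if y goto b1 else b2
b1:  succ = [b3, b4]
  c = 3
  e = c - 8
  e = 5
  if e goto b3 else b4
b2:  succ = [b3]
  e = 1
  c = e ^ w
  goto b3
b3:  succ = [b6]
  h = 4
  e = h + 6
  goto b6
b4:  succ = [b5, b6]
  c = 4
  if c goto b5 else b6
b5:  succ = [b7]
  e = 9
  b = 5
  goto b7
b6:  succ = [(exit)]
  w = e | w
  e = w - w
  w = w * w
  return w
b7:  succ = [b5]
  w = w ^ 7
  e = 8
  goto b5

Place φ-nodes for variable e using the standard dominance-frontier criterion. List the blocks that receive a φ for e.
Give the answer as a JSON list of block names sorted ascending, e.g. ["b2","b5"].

idom tree: b1←b0 b2←b0 b3←b0 b4←b1 b5←b4 b6←b0 b7←b5
Dom∩ at merges:
  b3: preds {b1,b2}: {b0,b1} ∩ {b0,b2} = {b0}; idom=b0
  b5: preds {b4,b7}: {b0,b1,b4} ∩ {b0,b1,b4,b5,b7} = {b0,b1,b4}; idom=b4
  b6: preds {b3,b4}: {b0,b3} ∩ {b0,b1,b4} = {b0}; idom=b0

DF derivation:
  join b3 pred b1: b1 stop@b0
  join b3 pred b2: b2 stop@b0
  join b5 pred b4: · stop@b4
  join b5 pred b7: b7→b5 stop@b4
  join b6 pred b3: b3 stop@b0
  join b6 pred b4: b4→b1 stop@b0
  b0 → ∅
  b1 → {b3,b6}
  b2 → {b3}
  b3 → {b6}
  b4 → {b6}
  b5 → {b5}
  b6 → ∅
  b7 → {b5}

φ for e: defs {b1,b2,b3,b5,b6,b7}
  DF⁺ = {b3,b5,b6}

Answer: ["b3", "b5", "b6"]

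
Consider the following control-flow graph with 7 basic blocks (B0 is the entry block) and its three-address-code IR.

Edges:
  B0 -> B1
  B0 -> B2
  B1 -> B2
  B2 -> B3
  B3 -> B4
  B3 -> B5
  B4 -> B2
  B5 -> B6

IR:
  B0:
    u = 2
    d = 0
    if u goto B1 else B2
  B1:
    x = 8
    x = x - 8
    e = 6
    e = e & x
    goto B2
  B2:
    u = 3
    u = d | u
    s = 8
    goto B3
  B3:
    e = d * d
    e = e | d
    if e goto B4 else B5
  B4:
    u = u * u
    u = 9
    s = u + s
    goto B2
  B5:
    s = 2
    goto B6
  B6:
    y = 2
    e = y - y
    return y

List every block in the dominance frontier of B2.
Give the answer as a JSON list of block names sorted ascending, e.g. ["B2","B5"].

Answer: ["B2"]

Derivation:
idom tree: B1←B0 B2←B0 B3←B2 B4←B3 B5←B3 B6←B5
Join-block Dom:
  B2: preds {B0,B1,B4}: {B0} ∩ {B0,B1} ∩ {B0,B2,B3,B4} = {B0}; idom=B0

DF derivation:
  join B2 pred B0: · stop@B0
  join B2 pred B1: B1 stop@B0
  join B2 pred B4: B4→B3→B2 stop@B0
  B0 → ∅
  B1 → {B2}
  B2 → {B2}
  B3 → {B2}
  B4 → {B2}
  B5 → ∅
  B6 → ∅

DF(B2) = ["B2"]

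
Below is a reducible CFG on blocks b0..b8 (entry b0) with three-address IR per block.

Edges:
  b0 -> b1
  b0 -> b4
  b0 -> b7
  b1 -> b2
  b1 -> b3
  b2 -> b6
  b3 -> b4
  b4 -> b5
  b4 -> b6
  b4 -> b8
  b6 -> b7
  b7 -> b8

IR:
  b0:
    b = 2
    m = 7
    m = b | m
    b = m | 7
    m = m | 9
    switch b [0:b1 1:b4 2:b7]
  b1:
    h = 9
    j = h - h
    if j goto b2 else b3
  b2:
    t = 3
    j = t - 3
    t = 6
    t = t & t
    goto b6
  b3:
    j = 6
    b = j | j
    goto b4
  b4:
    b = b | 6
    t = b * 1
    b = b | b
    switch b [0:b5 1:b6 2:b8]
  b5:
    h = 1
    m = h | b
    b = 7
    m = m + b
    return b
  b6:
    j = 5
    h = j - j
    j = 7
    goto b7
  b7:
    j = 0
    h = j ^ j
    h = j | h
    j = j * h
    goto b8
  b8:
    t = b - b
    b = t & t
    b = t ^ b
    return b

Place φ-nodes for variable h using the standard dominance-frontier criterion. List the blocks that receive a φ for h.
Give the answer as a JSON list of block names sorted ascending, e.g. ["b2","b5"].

idom tree: b1←b0 b2←b1 b3←b1 b4←b0 b5←b4 b6←b0 b7←b0 b8←b0
Dom at joins:
  b4: preds {b0,b3}: {b0} ∩ {b0,b1,b3} = {b0}; idom=b0
  b6: preds {b2,b4}: {b0,b1,b2} ∩ {b0,b4} = {b0}; idom=b0
  b7: preds {b0,b6}: {b0} ∩ {b0,b6} = {b0}; idom=b0
  b8: preds {b4,b7}: {b0,b4} ∩ {b0,b7} = {b0}; idom=b0

Frontier:
  join b4 pred b0: · stop@b0
  join b4 pred b3: b3→b1 stop@b0
  join b6 pred b2: b2→b1 stop@b0
  join b6 pred b4: b4 stop@b0
  join b7 pred b0: · stop@b0
  join b7 pred b6: b6 stop@b0
  join b8 pred b4: b4 stop@b0
  join b8 pred b7: b7 stop@b0
  DF(b0)=∅
  DF(b1)={b4,b6}
  DF(b2)={b6}
  DF(b3)={b4}
  DF(b4)={b6,b8}
  DF(b5)=∅
  DF(b6)={b7}
  DF(b7)={b8}
  DF(b8)=∅

φ for h: defs {b1,b5,b6,b7}
  DF⁺ = {b4,b6,b7,b8}

Answer: ["b4", "b6", "b7", "b8"]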